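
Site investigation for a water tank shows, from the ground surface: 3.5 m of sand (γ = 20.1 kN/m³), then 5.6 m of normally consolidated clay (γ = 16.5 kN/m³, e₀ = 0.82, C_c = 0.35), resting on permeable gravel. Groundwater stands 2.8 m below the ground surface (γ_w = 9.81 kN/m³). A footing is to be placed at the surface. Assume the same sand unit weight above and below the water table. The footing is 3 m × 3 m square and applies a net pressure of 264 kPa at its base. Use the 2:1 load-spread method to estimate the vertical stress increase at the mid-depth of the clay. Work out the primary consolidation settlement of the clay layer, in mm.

Mid-depth of clay below the ground surface: z = 3.5 + 5.6/2 = 6.3 m.
Total vertical stress at mid-clay: σ_v = 20.1×3.5 + 16.5×2.8 = 116.55 kPa.
Pore pressure: u = 9.81×(6.3 − 2.8) = 34.335 kPa.
Initial effective stress: σ'_0 = σ_v − u = 116.55 − 34.335 = 82.215 kPa.
Stress increase at mid-clay by the 2:1 spreading method:
Δσ = qBL/((B+z)(L+z)) = 264×3×3/((3+6.3)(3+6.3)) = 27.471 kPa
Final effective stress: σ'_f = σ'_0 + Δσ = 82.215 + 27.471 = 109.69 kPa.
Normally consolidated clay, so the full stress increment lies on the virgin compression line:
S_c = C_c·H/(1+e₀)·log₁₀(σ'_f/σ'_0) = 0.35×5.6/(1+0.82)×log₁₀(109.69/82.215)
    = 1.0769 × 0.12522 = 0.1348 m

S_c ≈ 135 mm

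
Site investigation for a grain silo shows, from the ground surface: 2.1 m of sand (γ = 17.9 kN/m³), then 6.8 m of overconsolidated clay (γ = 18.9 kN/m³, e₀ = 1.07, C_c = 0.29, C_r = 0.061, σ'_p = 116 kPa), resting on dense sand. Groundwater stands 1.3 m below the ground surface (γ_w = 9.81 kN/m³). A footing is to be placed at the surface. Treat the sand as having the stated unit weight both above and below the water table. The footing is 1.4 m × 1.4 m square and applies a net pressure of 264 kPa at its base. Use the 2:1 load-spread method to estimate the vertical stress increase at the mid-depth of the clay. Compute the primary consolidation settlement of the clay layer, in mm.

Mid-depth of clay below the ground surface: z = 2.1 + 6.8/2 = 5.5 m.
Total vertical stress at mid-clay: σ_v = 17.9×2.1 + 18.9×3.4 = 101.85 kPa.
Pore pressure: u = 9.81×(5.5 − 1.3) = 41.202 kPa.
Initial effective stress: σ'_0 = σ_v − u = 101.85 − 41.202 = 60.648 kPa.
Stress increase at mid-clay by the 2:1 spreading method:
Δσ = qBL/((B+z)(L+z)) = 264×1.4×1.4/((1.4+5.5)(1.4+5.5)) = 10.868 kPa
Final effective stress: σ'_f = 60.648 + 10.868 = 71.516 kPa.
σ'_f = 71.516 ≤ σ'_p = 116 kPa, so the clay remains overconsolidated and only the recompression index applies:
S_c = C_r·H/(1+e₀)·log₁₀(σ'_f/σ'_0) = 0.061×6.8/2.07×log₁₀(71.516/60.648)
    = 0.20039 × 0.071587 = 0.01434 m

S_c ≈ 14.3 mm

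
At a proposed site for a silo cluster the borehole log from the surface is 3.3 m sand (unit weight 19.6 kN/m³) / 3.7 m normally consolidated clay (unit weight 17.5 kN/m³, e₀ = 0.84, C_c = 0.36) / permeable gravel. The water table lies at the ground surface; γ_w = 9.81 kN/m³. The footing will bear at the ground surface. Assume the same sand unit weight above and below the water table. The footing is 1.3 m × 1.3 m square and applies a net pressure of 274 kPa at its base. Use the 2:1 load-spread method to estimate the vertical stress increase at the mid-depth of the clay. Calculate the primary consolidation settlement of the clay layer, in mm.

S_c ≈ 67.4 mm

Mid-depth of clay below the ground surface: z = 3.3 + 3.7/2 = 5.15 m.
Total vertical stress at mid-clay: σ_v = 19.6×3.3 + 17.5×1.85 = 97.055 kPa.
Pore pressure: u = 9.81×(5.15 − 0) = 50.522 kPa.
Initial effective stress: σ'_0 = σ_v − u = 97.055 − 50.522 = 46.533 kPa.
Stress increase at mid-clay by the 2:1 spreading method:
Δσ = qBL/((B+z)(L+z)) = 274×1.3×1.3/((1.3+5.15)(1.3+5.15)) = 11.131 kPa
Final effective stress: σ'_f = σ'_0 + Δσ = 46.533 + 11.131 = 57.664 kPa.
Normally consolidated clay, so the full stress increment lies on the virgin compression line:
S_c = C_c·H/(1+e₀)·log₁₀(σ'_f/σ'_0) = 0.36×3.7/(1+0.84)×log₁₀(57.664/46.533)
    = 0.72391 × 0.093144 = 0.06743 m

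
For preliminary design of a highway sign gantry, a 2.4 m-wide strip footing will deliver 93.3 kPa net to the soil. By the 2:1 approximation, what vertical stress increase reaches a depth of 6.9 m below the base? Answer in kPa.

By the 2:1 method the load spreads at 1 horizontal : 2 vertical, so at depth z the loaded area has grown by z in each plan dimension:
Δσ = qB/(B+z) = 93.3×2.4/(2.4+6.9) = 24.077 kPa

Δσ_z ≈ 24.1 kPa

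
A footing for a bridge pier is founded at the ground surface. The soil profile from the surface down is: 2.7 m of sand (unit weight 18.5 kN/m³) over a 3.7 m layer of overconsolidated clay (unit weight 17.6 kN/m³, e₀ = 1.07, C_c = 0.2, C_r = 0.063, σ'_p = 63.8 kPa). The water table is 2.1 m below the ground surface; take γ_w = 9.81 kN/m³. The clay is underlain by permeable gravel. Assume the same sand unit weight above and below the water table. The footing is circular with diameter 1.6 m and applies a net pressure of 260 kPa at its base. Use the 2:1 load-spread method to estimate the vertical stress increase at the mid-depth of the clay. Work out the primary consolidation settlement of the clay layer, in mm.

Mid-depth of clay below the ground surface: z = 2.7 + 3.7/2 = 4.55 m.
Total vertical stress at mid-clay: σ_v = 18.5×2.7 + 17.6×1.85 = 82.51 kPa.
Pore pressure: u = 9.81×(4.55 − 2.1) = 24.035 kPa.
Initial effective stress: σ'_0 = σ_v − u = 82.51 − 24.035 = 58.475 kPa.
Stress increase at mid-clay by the 2:1 spreading method:
Δσ ≈ qD²/(D+z)² = 260×1.6²/(1.6+4.55)² = 17.598 kPa
Final effective stress: σ'_f = 58.475 + 17.598 = 76.073 kPa.
σ'_f = 76.073 > σ'_p = 63.8 kPa, so the stress path crosses the preconsolidation pressure — recompression up to σ'_p, then virgin compression beyond:
S_c = H/(1+e₀)·[C_r·log₁₀(σ'_p/σ'_0) + C_c·log₁₀(σ'_f/σ'_p)]
    = 3.7/2.07 × [0.063×log₁₀(63.8/58.475) + 0.2×log₁₀(76.073/63.8)]
    = 1.7874 × [0.0023846 + 0.015282] = 0.03158 m

S_c ≈ 31.6 mm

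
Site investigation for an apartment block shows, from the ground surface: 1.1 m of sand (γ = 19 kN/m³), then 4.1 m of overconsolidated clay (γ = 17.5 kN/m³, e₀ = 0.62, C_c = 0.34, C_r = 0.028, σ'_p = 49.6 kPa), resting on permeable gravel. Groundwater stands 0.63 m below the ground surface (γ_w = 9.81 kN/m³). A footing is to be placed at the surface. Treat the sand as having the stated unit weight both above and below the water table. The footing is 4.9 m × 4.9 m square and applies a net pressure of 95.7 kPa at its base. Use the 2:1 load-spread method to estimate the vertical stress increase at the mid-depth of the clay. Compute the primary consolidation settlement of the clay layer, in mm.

S_c ≈ 129 mm

Mid-depth of clay below the ground surface: z = 1.1 + 4.1/2 = 3.15 m.
Total vertical stress at mid-clay: σ_v = 19×1.1 + 17.5×2.05 = 56.775 kPa.
Pore pressure: u = 9.81×(3.15 − 0.63) = 24.721 kPa.
Initial effective stress: σ'_0 = σ_v − u = 56.775 − 24.721 = 32.054 kPa.
Stress increase at mid-clay by the 2:1 spreading method:
Δσ = qBL/((B+z)(L+z)) = 95.7×4.9×4.9/((4.9+3.15)(4.9+3.15)) = 35.458 kPa
Final effective stress: σ'_f = 32.054 + 35.458 = 67.512 kPa.
σ'_f = 67.512 > σ'_p = 49.6 kPa, so the stress path crosses the preconsolidation pressure — recompression up to σ'_p, then virgin compression beyond:
S_c = H/(1+e₀)·[C_r·log₁₀(σ'_p/σ'_0) + C_c·log₁₀(σ'_f/σ'_p)]
    = 4.1/1.62 × [0.028×log₁₀(49.6/32.054) + 0.34×log₁₀(67.512/49.6)]
    = 2.5309 × [0.0053088 + 0.045526] = 0.1287 m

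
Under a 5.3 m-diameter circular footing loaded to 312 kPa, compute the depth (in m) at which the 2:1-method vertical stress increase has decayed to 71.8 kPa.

z ≈ 5.75 m

2:1 spreading — at depth z the loaded area has grown by z in each plan dimension:
qD²/(D+z)² = Δσ_z ⇒ z = D(√(q/Δσ_z) − 1) = 5.3×(√(312/71.8) − 1) = 5.748 m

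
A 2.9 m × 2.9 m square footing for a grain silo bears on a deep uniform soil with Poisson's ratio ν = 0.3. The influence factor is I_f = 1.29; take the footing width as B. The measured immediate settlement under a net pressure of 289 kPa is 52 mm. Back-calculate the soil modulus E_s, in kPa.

E_s ≈ 18900 kPa

S_e = q·B·(1−ν²)/E_s · I_f  ⇒  E_s = q·B·(1−ν²)·I_f / S_e.
E_s = 289 × 2.9 × 0.91 × 1.29 / 0.052 = 18920 kPa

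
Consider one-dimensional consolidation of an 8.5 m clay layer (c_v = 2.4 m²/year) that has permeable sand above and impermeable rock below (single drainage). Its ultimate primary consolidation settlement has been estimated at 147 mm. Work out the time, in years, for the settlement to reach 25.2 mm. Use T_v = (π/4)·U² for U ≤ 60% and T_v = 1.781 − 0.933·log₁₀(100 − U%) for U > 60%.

Drainage path length: H_d = H = 8.5 m (single drainage).
U = S(t)/S_ult = 25.2/147 = 0.1714.
U ≤ 60%: T_v = (π/4)·U² = (π/4)×0.17143² = 0.023081.
t = T_v·H_d²/c_v = 0.023081×8.5²/2.4 = 0.6948 years.

t ≈ 0.695 years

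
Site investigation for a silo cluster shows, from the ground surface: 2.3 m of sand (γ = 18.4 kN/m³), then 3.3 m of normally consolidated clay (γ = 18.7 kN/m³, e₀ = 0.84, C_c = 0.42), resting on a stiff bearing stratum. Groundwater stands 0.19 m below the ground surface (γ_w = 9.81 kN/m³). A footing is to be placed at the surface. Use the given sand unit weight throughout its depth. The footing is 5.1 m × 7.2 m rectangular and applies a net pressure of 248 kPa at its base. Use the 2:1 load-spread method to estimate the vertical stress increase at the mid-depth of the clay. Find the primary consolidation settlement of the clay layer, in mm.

Mid-depth of clay below the ground surface: z = 2.3 + 3.3/2 = 3.95 m.
Total vertical stress at mid-clay: σ_v = 18.4×2.3 + 18.7×1.65 = 73.175 kPa.
Pore pressure: u = 9.81×(3.95 − 0.19) = 36.886 kPa.
Initial effective stress: σ'_0 = σ_v − u = 73.175 − 36.886 = 36.289 kPa.
Stress increase at mid-clay by the 2:1 spreading method:
Δσ = qBL/((B+z)(L+z)) = 248×5.1×7.2/((5.1+3.95)(7.2+3.95)) = 90.247 kPa
Final effective stress: σ'_f = σ'_0 + Δσ = 36.289 + 90.247 = 126.54 kPa.
Normally consolidated clay, so the full stress increment lies on the virgin compression line:
S_c = C_c·H/(1+e₀)·log₁₀(σ'_f/σ'_0) = 0.42×3.3/(1+0.84)×log₁₀(126.54/36.289)
    = 0.75326 × 0.54245 = 0.4086 m

S_c ≈ 409 mm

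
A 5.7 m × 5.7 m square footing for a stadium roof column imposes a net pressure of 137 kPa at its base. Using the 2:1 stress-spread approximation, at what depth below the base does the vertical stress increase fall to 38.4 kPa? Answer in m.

2:1 spreading — at depth z the loaded area has grown by z in each plan dimension:
qB²/(B+z)² = Δσ_z ⇒ z = B(√(q/Δσ_z) − 1) = 5.7×(√(137/38.4) − 1) = 5.066 m

z ≈ 5.07 m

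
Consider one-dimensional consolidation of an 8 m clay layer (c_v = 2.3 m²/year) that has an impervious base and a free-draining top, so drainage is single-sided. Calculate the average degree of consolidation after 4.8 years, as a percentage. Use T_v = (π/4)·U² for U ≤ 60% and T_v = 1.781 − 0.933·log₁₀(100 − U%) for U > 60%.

Drainage path length: H_d = H = 8 m (single drainage).
T_v = c_v·t/H_d² = 2.3×4.8/8² = 0.1725.
T_v = 0.1725 corresponds to the U ≤ 60% branch:
U = √(4T_v/π) = 0.4687

U ≈ 46.9 %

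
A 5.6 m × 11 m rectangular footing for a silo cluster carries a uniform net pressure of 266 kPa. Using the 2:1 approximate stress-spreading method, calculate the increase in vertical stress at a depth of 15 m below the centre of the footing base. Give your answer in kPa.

By the 2:1 method the load spreads at 1 horizontal : 2 vertical, so at depth z the loaded area has grown by z in each plan dimension:
Δσ = qBL/((B+z)(L+z)) = 266×5.6×11/((5.6+15)(11+15)) = 30.593 kPa

Δσ_z ≈ 30.6 kPa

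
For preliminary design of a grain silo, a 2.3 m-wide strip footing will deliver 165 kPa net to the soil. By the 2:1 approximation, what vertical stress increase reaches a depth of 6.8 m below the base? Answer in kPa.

By the 2:1 method the load spreads at 1 horizontal : 2 vertical, so at depth z the loaded area has grown by z in each plan dimension:
Δσ = qB/(B+z) = 165×2.3/(2.3+6.8) = 41.703 kPa

Δσ_z ≈ 41.7 kPa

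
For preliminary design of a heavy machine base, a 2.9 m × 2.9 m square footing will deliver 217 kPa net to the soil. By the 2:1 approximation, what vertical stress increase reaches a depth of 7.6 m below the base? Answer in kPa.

Δσ_z ≈ 16.6 kPa

By the 2:1 method the load spreads at 1 horizontal : 2 vertical, so at depth z the loaded area has grown by z in each plan dimension:
Δσ = qBL/((B+z)(L+z)) = 217×2.9×2.9/((2.9+7.6)(2.9+7.6)) = 16.553 kPa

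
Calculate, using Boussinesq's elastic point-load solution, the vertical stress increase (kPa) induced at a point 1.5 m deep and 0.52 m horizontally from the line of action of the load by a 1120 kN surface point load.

Boussinesq vertical stress below a point load on an elastic half-space:
Δσ_z = 3P/(2πz²) · [1 + (r/z)²]^(−5/2)
r/z = 0.52/1.5 = 0.34667; [1+(r/z)²]^(−5/2) = 0.75298.
Δσ_z = 3×1120/(2π×1.5²) × 0.75298 = 237.67 × 0.75298 = 179 kPa

Δσ_z ≈ 179 kPa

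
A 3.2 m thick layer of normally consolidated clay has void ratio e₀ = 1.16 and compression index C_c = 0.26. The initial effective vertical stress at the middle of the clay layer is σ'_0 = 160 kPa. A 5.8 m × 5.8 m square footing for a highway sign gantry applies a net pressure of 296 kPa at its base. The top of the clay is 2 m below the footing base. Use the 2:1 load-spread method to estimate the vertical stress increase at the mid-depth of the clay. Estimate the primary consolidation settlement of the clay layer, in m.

Mid-depth of clay below the footing base: z = 2 + 3.2/2 = 3.6 m.
Stress increase at mid-clay by the 2:1 spreading method:
Δσ = qBL/((B+z)(L+z)) = 296×5.8×5.8/((5.8+3.6)(5.8+3.6)) = 112.69 kPa
Final effective stress: σ'_f = σ'_0 + Δσ = 160 + 112.69 = 272.69 kPa.
Normally consolidated clay, so the full stress increment lies on the virgin compression line:
S_c = C_c·H/(1+e₀)·log₁₀(σ'_f/σ'_0) = 0.26×3.2/(1+1.16)×log₁₀(272.69/160)
    = 0.38519 × 0.23155 = 0.08919 m

S_c ≈ 0.0892 m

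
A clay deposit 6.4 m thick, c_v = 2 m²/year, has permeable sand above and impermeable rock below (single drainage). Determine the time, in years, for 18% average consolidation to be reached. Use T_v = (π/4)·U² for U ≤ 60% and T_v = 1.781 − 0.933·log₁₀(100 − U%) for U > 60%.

Drainage path length: H_d = H = 6.4 m (single drainage).
U ≤ 60%: T_v = (π/4)·U² = (π/4)×0.18² = 0.025447.
t = T_v·H_d²/c_v = 0.025447×6.4²/2 = 0.5212 years.

t ≈ 0.521 years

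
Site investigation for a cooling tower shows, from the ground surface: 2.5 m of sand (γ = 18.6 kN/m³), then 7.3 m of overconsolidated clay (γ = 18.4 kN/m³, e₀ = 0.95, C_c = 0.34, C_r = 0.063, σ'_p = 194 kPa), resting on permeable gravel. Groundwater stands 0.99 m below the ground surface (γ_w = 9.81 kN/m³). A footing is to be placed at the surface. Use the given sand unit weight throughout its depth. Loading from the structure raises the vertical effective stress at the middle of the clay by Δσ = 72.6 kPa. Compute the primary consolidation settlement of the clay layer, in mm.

Mid-depth of clay below the ground surface: z = 2.5 + 7.3/2 = 6.15 m.
Total vertical stress at mid-clay: σ_v = 18.6×2.5 + 18.4×3.65 = 113.66 kPa.
Pore pressure: u = 9.81×(6.15 − 0.99) = 50.62 kPa.
Initial effective stress: σ'_0 = σ_v − u = 113.66 − 50.62 = 63.04 kPa.
Final effective stress: σ'_f = 63.04 + 72.6 = 135.64 kPa.
σ'_f = 135.64 ≤ σ'_p = 194 kPa, so the clay remains overconsolidated and only the recompression index applies:
S_c = C_r·H/(1+e₀)·log₁₀(σ'_f/σ'_0) = 0.063×7.3/1.95×log₁₀(135.64/63.04)
    = 0.23585 × 0.33277 = 0.07848 m

S_c ≈ 78.5 mm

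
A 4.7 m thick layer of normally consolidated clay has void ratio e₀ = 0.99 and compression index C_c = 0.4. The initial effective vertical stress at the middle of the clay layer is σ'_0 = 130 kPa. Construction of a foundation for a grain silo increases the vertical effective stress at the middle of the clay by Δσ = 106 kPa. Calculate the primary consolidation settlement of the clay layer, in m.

S_c ≈ 0.245 m

Final effective stress: σ'_f = σ'_0 + Δσ = 130 + 106 = 236 kPa.
Normally consolidated clay, so the full stress increment lies on the virgin compression line:
S_c = C_c·H/(1+e₀)·log₁₀(σ'_f/σ'_0) = 0.4×4.7/(1+0.99)×log₁₀(236/130)
    = 0.94472 × 0.25897 = 0.2447 m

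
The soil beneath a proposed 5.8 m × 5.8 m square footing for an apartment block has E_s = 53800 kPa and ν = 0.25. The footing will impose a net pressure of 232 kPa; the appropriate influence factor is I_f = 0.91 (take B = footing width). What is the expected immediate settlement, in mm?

Immediate (elastic) settlement: S_e = q·B·(1−ν²)/E_s · I_f.
S_e = 232 × 5.8 × (1 − 0.25²) / 53800 × 0.91
    = 232 × 5.8 × 0.9375 / 53800 × 0.91
    = 0.02134 m = 21.34 mm

S_e ≈ 21.3 mm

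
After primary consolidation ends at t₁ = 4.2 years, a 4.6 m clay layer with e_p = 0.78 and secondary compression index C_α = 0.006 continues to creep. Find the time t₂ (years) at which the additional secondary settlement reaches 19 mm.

S_s = C_α·H/(1+e_p)·log₁₀(t₂/t₁) ⇒ log₁₀(t₂/t₁) = S_s·(1+e_p)/(C_α·H).
log₁₀(t₂/t₁) = 0.019 × (1+0.78) / (0.006×4.6) = 1.225
t₂ = t₁ × 10^1.225 = 4.2 × 16.8 = 70.57 years

t₂ ≈ 70.6 years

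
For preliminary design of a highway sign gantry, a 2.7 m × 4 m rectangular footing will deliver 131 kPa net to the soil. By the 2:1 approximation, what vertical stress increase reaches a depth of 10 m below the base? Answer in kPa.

By the 2:1 method the load spreads at 1 horizontal : 2 vertical, so at depth z the loaded area has grown by z in each plan dimension:
Δσ = qBL/((B+z)(L+z)) = 131×2.7×4/((2.7+10)(4+10)) = 7.9573 kPa

Δσ_z ≈ 7.96 kPa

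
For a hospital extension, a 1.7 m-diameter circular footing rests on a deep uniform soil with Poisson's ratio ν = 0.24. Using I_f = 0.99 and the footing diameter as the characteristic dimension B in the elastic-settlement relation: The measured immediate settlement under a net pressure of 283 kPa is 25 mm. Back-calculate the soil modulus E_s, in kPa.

E_s ≈ 18000 kPa

S_e = q·B·(1−ν²)/E_s · I_f  ⇒  E_s = q·B·(1−ν²)·I_f / S_e.
E_s = 283 × 1.7 × 0.9424 × 0.99 / 0.025 = 17950 kPa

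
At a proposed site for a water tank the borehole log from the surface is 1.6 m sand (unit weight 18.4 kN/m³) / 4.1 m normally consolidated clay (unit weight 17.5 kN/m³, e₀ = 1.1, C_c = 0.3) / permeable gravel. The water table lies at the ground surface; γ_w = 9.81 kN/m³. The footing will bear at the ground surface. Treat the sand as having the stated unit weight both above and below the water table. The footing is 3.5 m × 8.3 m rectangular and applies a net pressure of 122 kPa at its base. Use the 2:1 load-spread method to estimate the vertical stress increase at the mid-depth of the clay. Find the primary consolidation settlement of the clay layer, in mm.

S_c ≈ 223 mm

Mid-depth of clay below the ground surface: z = 1.6 + 4.1/2 = 3.65 m.
Total vertical stress at mid-clay: σ_v = 18.4×1.6 + 17.5×2.05 = 65.315 kPa.
Pore pressure: u = 9.81×(3.65 − 0) = 35.806 kPa.
Initial effective stress: σ'_0 = σ_v − u = 65.315 − 35.806 = 29.509 kPa.
Stress increase at mid-clay by the 2:1 spreading method:
Δσ = qBL/((B+z)(L+z)) = 122×3.5×8.3/((3.5+3.65)(8.3+3.65)) = 41.479 kPa
Final effective stress: σ'_f = σ'_0 + Δσ = 29.509 + 41.479 = 70.988 kPa.
Normally consolidated clay, so the full stress increment lies on the virgin compression line:
S_c = C_c·H/(1+e₀)·log₁₀(σ'_f/σ'_0) = 0.3×4.1/(1+1.1)×log₁₀(70.988/29.509)
    = 0.58571 × 0.38123 = 0.2233 m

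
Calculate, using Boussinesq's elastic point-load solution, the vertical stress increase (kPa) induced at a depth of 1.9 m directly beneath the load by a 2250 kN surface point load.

Δσ_z ≈ 298 kPa

Boussinesq vertical stress below a point load on an elastic half-space:
Δσ_z = 3P/(2πz²) · [1 + (r/z)²]^(−5/2)
r/z = 0/1.9 = 0; [1+(r/z)²]^(−5/2) = 1.
Δσ_z = 3×2250/(2π×1.9²) × 1 = 297.59 × 1 = 297.6 kPa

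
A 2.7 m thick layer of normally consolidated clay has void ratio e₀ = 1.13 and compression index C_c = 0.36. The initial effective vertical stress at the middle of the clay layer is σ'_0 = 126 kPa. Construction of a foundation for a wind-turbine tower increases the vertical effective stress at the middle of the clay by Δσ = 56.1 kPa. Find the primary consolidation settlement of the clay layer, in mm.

S_c ≈ 73 mm

Final effective stress: σ'_f = σ'_0 + Δσ = 126 + 56.1 = 182.1 kPa.
Normally consolidated clay, so the full stress increment lies on the virgin compression line:
S_c = C_c·H/(1+e₀)·log₁₀(σ'_f/σ'_0) = 0.36×2.7/(1+1.13)×log₁₀(182.1/126)
    = 0.45634 × 0.15994 = 0.07299 m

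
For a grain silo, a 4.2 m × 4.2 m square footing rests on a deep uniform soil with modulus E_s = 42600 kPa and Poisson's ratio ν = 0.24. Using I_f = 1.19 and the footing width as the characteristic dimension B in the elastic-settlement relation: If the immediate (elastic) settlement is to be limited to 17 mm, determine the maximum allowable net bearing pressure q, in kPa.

q ≈ 154 kPa

S_e = q·B·(1−ν²)/E_s · I_f  ⇒  q = S_e·E_s / (B·(1−ν²)·I_f).
q = 0.017 × 42600 / (4.2 × 0.9424 × 1.19) = 153.8 kPa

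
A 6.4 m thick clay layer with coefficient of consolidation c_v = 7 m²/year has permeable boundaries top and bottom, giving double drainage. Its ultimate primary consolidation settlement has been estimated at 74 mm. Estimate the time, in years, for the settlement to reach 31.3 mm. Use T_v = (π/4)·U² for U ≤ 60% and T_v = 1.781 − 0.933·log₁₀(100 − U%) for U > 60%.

t ≈ 0.206 years

Drainage path length: H_d = H/2 = 3.2 m (double drainage).
U = S(t)/S_ult = 31.3/74 = 0.423.
U ≤ 60%: T_v = (π/4)·U² = (π/4)×0.42297² = 0.14051.
t = T_v·H_d²/c_v = 0.14051×3.2²/7 = 0.2055 years.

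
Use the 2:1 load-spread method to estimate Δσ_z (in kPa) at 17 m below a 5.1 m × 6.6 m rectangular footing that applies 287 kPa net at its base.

By the 2:1 method the load spreads at 1 horizontal : 2 vertical, so at depth z the loaded area has grown by z in each plan dimension:
Δσ = qBL/((B+z)(L+z)) = 287×5.1×6.6/((5.1+17)(6.6+17)) = 18.522 kPa

Δσ_z ≈ 18.5 kPa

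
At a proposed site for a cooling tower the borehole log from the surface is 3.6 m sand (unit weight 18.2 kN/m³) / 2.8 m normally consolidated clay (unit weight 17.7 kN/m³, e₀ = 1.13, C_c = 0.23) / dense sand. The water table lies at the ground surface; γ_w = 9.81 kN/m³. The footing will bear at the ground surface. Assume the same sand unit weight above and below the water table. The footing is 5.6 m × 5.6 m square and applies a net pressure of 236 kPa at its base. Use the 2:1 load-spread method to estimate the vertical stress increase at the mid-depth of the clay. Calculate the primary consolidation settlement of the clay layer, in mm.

Mid-depth of clay below the ground surface: z = 3.6 + 2.8/2 = 5 m.
Total vertical stress at mid-clay: σ_v = 18.2×3.6 + 17.7×1.4 = 90.3 kPa.
Pore pressure: u = 9.81×(5 − 0) = 49.05 kPa.
Initial effective stress: σ'_0 = σ_v − u = 90.3 − 49.05 = 41.25 kPa.
Stress increase at mid-clay by the 2:1 spreading method:
Δσ = qBL/((B+z)(L+z)) = 236×5.6×5.6/((5.6+5)(5.6+5)) = 65.868 kPa
Final effective stress: σ'_f = σ'_0 + Δσ = 41.25 + 65.868 = 107.12 kPa.
Normally consolidated clay, so the full stress increment lies on the virgin compression line:
S_c = C_c·H/(1+e₀)·log₁₀(σ'_f/σ'_0) = 0.23×2.8/(1+1.13)×log₁₀(107.12/41.25)
    = 0.30235 × 0.41445 = 0.1253 m

S_c ≈ 125 mm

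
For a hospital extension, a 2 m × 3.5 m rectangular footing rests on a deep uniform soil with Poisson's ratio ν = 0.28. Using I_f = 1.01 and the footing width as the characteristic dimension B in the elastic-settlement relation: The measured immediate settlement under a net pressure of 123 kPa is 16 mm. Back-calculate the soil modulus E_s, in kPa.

S_e = q·B·(1−ν²)/E_s · I_f  ⇒  E_s = q·B·(1−ν²)·I_f / S_e.
E_s = 123 × 2 × 0.9216 × 1.01 / 0.016 = 14310 kPa

E_s ≈ 14300 kPa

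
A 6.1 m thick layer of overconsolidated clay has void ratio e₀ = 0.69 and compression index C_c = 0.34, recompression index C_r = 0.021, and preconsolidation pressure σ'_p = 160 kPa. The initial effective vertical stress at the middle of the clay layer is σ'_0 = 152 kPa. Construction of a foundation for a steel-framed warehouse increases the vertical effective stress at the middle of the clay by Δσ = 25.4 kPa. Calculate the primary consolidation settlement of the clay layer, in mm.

S_c ≈ 56.7 mm

Final effective stress: σ'_f = 152 + 25.4 = 177.4 kPa.
σ'_f = 177.4 > σ'_p = 160 kPa, so the stress path crosses the preconsolidation pressure — recompression up to σ'_p, then virgin compression beyond:
S_c = H/(1+e₀)·[C_r·log₁₀(σ'_p/σ'_0) + C_c·log₁₀(σ'_f/σ'_p)]
    = 6.1/1.69 × [0.021×log₁₀(160/152) + 0.34×log₁₀(177.4/160)]
    = 3.6095 × [0.0004678 + 0.015243] = 0.05671 m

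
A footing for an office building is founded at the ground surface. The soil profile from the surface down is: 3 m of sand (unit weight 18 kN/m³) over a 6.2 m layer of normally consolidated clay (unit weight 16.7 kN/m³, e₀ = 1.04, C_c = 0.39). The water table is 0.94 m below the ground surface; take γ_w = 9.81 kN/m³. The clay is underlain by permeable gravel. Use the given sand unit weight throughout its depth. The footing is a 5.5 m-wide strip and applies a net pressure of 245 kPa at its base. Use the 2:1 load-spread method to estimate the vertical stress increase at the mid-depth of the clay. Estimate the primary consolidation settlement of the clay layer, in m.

Mid-depth of clay below the ground surface: z = 3 + 6.2/2 = 6.1 m.
Total vertical stress at mid-clay: σ_v = 18×3 + 16.7×3.1 = 105.77 kPa.
Pore pressure: u = 9.81×(6.1 − 0.94) = 50.62 kPa.
Initial effective stress: σ'_0 = σ_v − u = 105.77 − 50.62 = 55.15 kPa.
Stress increase at mid-clay by the 2:1 spreading method:
Δσ = qB/(B+z) = 245×5.5/(5.5+6.1) = 116.16 kPa
Final effective stress: σ'_f = σ'_0 + Δσ = 55.15 + 116.16 = 171.31 kPa.
Normally consolidated clay, so the full stress increment lies on the virgin compression line:
S_c = C_c·H/(1+e₀)·log₁₀(σ'_f/σ'_0) = 0.39×6.2/(1+1.04)×log₁₀(171.31/55.15)
    = 1.1853 × 0.49224 = 0.5835 m

S_c ≈ 0.583 m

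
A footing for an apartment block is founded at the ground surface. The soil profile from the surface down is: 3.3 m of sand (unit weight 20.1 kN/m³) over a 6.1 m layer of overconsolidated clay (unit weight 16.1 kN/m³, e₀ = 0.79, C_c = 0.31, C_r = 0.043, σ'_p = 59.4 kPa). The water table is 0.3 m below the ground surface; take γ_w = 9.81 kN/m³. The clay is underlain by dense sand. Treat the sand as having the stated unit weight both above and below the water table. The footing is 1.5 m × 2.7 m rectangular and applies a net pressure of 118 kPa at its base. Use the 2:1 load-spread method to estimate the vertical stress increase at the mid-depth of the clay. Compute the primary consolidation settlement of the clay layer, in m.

Mid-depth of clay below the ground surface: z = 3.3 + 6.1/2 = 6.35 m.
Total vertical stress at mid-clay: σ_v = 20.1×3.3 + 16.1×3.05 = 115.44 kPa.
Pore pressure: u = 9.81×(6.35 − 0.3) = 59.351 kPa.
Initial effective stress: σ'_0 = σ_v − u = 115.44 − 59.351 = 56.089 kPa.
Stress increase at mid-clay by the 2:1 spreading method:
Δσ = qBL/((B+z)(L+z)) = 118×1.5×2.7/((1.5+6.35)(2.7+6.35)) = 6.727 kPa
Final effective stress: σ'_f = 56.089 + 6.727 = 62.816 kPa.
σ'_f = 62.816 > σ'_p = 59.4 kPa, so the stress path crosses the preconsolidation pressure — recompression up to σ'_p, then virgin compression beyond:
S_c = H/(1+e₀)·[C_r·log₁₀(σ'_p/σ'_0) + C_c·log₁₀(σ'_f/σ'_p)]
    = 6.1/1.79 × [0.043×log₁₀(59.4/56.089) + 0.31×log₁₀(62.816/59.4)]
    = 3.4078 × [0.0010711 + 0.007528] = 0.0293 m

S_c ≈ 0.0293 m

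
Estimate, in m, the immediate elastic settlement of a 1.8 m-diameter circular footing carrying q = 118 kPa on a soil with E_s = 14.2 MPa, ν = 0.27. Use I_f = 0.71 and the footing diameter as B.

S_e ≈ 0.00985 m

Immediate (elastic) settlement: S_e = q·B·(1−ν²)/E_s · I_f.
E_s = 14.2 MPa = 14200 kPa.
S_e = 118 × 1.8 × (1 − 0.27²) / 14200 × 0.71
    = 118 × 1.8 × 0.9271 / 14200 × 0.71
    = 0.009846 m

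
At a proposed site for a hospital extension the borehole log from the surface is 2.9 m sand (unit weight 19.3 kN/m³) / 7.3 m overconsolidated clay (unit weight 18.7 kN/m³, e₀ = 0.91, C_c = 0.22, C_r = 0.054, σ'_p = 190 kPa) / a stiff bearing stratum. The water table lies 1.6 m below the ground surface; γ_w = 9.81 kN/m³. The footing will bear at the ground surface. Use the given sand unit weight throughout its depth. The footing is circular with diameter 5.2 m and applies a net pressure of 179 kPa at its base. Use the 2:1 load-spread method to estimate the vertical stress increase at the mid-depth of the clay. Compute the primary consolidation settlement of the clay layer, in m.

S_c ≈ 0.0341 m

Mid-depth of clay below the ground surface: z = 2.9 + 7.3/2 = 6.55 m.
Total vertical stress at mid-clay: σ_v = 19.3×2.9 + 18.7×3.65 = 124.22 kPa.
Pore pressure: u = 9.81×(6.55 − 1.6) = 48.56 kPa.
Initial effective stress: σ'_0 = σ_v − u = 124.22 − 48.56 = 75.66 kPa.
Stress increase at mid-clay by the 2:1 spreading method:
Δσ ≈ qD²/(D+z)² = 179×5.2²/(5.2+6.55)² = 35.058 kPa
Final effective stress: σ'_f = 75.66 + 35.058 = 110.72 kPa.
σ'_f = 110.72 ≤ σ'_p = 190 kPa, so the clay remains overconsolidated and only the recompression index applies:
S_c = C_r·H/(1+e₀)·log₁₀(σ'_f/σ'_0) = 0.054×7.3/1.91×log₁₀(110.72/75.66)
    = 0.20639 × 0.16536 = 0.03413 m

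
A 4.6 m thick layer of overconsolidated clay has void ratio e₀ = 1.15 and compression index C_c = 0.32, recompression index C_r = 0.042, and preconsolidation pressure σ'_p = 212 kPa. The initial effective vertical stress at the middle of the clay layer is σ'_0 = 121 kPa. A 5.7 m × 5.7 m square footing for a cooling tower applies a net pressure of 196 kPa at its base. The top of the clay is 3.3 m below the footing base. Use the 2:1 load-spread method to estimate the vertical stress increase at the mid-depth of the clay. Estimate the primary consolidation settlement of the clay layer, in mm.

S_c ≈ 13.5 mm

Mid-depth of clay below the footing base: z = 3.3 + 4.6/2 = 5.6 m.
Stress increase at mid-clay by the 2:1 spreading method:
Δσ = qBL/((B+z)(L+z)) = 196×5.7×5.7/((5.7+5.6)(5.7+5.6)) = 49.871 kPa
Final effective stress: σ'_f = 121 + 49.871 = 170.87 kPa.
σ'_f = 170.87 ≤ σ'_p = 212 kPa, so the clay remains overconsolidated and only the recompression index applies:
S_c = C_r·H/(1+e₀)·log₁₀(σ'_f/σ'_0) = 0.042×4.6/2.15×log₁₀(170.87/121)
    = 0.089859 × 0.14988 = 0.01347 m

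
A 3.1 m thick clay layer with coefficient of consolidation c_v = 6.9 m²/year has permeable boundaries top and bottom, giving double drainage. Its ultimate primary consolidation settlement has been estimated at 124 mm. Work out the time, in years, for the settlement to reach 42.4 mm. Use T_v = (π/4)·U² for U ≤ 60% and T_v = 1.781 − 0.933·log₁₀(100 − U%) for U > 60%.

t ≈ 0.032 years

Drainage path length: H_d = H/2 = 1.55 m (double drainage).
U = S(t)/S_ult = 42.4/124 = 0.3419.
U ≤ 60%: T_v = (π/4)·U² = (π/4)×0.34194² = 0.091829.
t = T_v·H_d²/c_v = 0.091829×1.55²/6.9 = 0.03197 years.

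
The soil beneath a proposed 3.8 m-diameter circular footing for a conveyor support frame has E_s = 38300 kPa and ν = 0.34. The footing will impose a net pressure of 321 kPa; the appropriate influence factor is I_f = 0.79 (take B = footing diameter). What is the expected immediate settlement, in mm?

Immediate (elastic) settlement: S_e = q·B·(1−ν²)/E_s · I_f.
S_e = 321 × 3.8 × (1 − 0.34²) / 38300 × 0.79
    = 321 × 3.8 × 0.8844 / 38300 × 0.79
    = 0.02225 m = 22.25 mm

S_e ≈ 22.3 mm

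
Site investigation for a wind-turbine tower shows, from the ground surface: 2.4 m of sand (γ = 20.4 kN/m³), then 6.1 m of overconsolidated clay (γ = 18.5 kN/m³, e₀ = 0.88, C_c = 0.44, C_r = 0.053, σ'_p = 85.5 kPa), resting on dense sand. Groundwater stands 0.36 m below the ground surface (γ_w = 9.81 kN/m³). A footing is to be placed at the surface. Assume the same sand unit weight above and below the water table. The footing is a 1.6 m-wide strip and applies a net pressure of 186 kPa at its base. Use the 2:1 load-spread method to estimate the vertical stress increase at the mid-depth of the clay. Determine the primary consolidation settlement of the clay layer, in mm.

Mid-depth of clay below the ground surface: z = 2.4 + 6.1/2 = 5.45 m.
Total vertical stress at mid-clay: σ_v = 20.4×2.4 + 18.5×3.05 = 105.38 kPa.
Pore pressure: u = 9.81×(5.45 − 0.36) = 49.933 kPa.
Initial effective stress: σ'_0 = σ_v − u = 105.38 − 49.933 = 55.447 kPa.
Stress increase at mid-clay by the 2:1 spreading method:
Δσ = qB/(B+z) = 186×1.6/(1.6+5.45) = 42.213 kPa
Final effective stress: σ'_f = 55.447 + 42.213 = 97.66 kPa.
σ'_f = 97.66 > σ'_p = 85.5 kPa, so the stress path crosses the preconsolidation pressure — recompression up to σ'_p, then virgin compression beyond:
S_c = H/(1+e₀)·[C_r·log₁₀(σ'_p/σ'_0) + C_c·log₁₀(σ'_f/σ'_p)]
    = 6.1/1.88 × [0.053×log₁₀(85.5/55.447) + 0.44×log₁₀(97.66/85.5)]
    = 3.2447 × [0.0099687 + 0.02541] = 0.1148 m

S_c ≈ 115 mm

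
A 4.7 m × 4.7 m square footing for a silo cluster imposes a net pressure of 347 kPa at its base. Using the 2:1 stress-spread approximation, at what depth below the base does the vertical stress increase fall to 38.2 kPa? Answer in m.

z ≈ 9.47 m

2:1 spreading — at depth z the loaded area has grown by z in each plan dimension:
qB²/(B+z)² = Δσ_z ⇒ z = B(√(q/Δσ_z) − 1) = 4.7×(√(347/38.2) − 1) = 9.465 m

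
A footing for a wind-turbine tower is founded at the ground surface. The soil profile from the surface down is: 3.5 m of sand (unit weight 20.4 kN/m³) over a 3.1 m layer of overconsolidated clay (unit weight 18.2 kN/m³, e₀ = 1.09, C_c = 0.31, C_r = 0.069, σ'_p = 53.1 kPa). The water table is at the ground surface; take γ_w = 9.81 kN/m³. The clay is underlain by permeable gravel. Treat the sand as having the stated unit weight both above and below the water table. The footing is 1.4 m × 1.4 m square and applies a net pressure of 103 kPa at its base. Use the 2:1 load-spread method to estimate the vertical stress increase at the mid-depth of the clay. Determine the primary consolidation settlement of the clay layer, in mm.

S_c ≈ 9.35 mm

Mid-depth of clay below the ground surface: z = 3.5 + 3.1/2 = 5.05 m.
Total vertical stress at mid-clay: σ_v = 20.4×3.5 + 18.2×1.55 = 99.61 kPa.
Pore pressure: u = 9.81×(5.05 − 0) = 49.541 kPa.
Initial effective stress: σ'_0 = σ_v − u = 99.61 − 49.541 = 50.069 kPa.
Stress increase at mid-clay by the 2:1 spreading method:
Δσ = qBL/((B+z)(L+z)) = 103×1.4×1.4/((1.4+5.05)(1.4+5.05)) = 4.8526 kPa
Final effective stress: σ'_f = 50.069 + 4.8526 = 54.922 kPa.
σ'_f = 54.922 > σ'_p = 53.1 kPa, so the stress path crosses the preconsolidation pressure — recompression up to σ'_p, then virgin compression beyond:
S_c = H/(1+e₀)·[C_r·log₁₀(σ'_p/σ'_0) + C_c·log₁₀(σ'_f/σ'_p)]
    = 3.1/2.09 × [0.069×log₁₀(53.1/50.069) + 0.31×log₁₀(54.922/53.1)]
    = 1.4833 × [0.0017613 + 0.0045421] = 0.00935 m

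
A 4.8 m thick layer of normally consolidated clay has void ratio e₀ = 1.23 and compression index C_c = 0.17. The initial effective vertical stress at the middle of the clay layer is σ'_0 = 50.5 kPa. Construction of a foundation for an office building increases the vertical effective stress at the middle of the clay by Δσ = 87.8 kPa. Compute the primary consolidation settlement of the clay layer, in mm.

S_c ≈ 160 mm

Final effective stress: σ'_f = σ'_0 + Δσ = 50.5 + 87.8 = 138.3 kPa.
Normally consolidated clay, so the full stress increment lies on the virgin compression line:
S_c = C_c·H/(1+e₀)·log₁₀(σ'_f/σ'_0) = 0.17×4.8/(1+1.23)×log₁₀(138.3/50.5)
    = 0.36592 × 0.43753 = 0.1601 m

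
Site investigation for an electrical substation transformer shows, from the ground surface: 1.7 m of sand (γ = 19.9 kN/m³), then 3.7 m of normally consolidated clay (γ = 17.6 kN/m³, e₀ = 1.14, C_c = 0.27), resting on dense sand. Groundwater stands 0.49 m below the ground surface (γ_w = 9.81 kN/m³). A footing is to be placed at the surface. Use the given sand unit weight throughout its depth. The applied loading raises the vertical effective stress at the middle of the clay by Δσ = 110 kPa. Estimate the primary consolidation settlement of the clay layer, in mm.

S_c ≈ 282 mm

Mid-depth of clay below the ground surface: z = 1.7 + 3.7/2 = 3.55 m.
Total vertical stress at mid-clay: σ_v = 19.9×1.7 + 17.6×1.85 = 66.39 kPa.
Pore pressure: u = 9.81×(3.55 − 0.49) = 30.019 kPa.
Initial effective stress: σ'_0 = σ_v − u = 66.39 − 30.019 = 36.371 kPa.
Final effective stress: σ'_f = σ'_0 + Δσ = 36.371 + 110 = 146.37 kPa.
Normally consolidated clay, so the full stress increment lies on the virgin compression line:
S_c = C_c·H/(1+e₀)·log₁₀(σ'_f/σ'_0) = 0.27×3.7/(1+1.14)×log₁₀(146.37/36.371)
    = 0.46682 × 0.6047 = 0.2823 m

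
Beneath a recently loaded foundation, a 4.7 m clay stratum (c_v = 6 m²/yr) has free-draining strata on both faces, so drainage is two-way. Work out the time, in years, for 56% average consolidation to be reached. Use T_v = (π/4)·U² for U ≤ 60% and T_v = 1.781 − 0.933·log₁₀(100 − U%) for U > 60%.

Drainage path length: H_d = H/2 = 2.35 m (double drainage).
U ≤ 60%: T_v = (π/4)·U² = (π/4)×0.56² = 0.2463.
t = T_v·H_d²/c_v = 0.2463×2.35²/6 = 0.2267 years.

t ≈ 0.227 years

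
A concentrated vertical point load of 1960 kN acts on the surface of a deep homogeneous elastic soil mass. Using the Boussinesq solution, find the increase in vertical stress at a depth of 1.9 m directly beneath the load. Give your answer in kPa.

Boussinesq vertical stress below a point load on an elastic half-space:
Δσ_z = 3P/(2πz²) · [1 + (r/z)²]^(−5/2)
r/z = 0/1.9 = 0; [1+(r/z)²]^(−5/2) = 1.
Δσ_z = 3×1960/(2π×1.9²) × 1 = 259.23 × 1 = 259.2 kPa

Δσ_z ≈ 259 kPa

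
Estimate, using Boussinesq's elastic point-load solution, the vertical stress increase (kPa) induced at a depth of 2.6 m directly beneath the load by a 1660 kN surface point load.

Boussinesq vertical stress below a point load on an elastic half-space:
Δσ_z = 3P/(2πz²) · [1 + (r/z)²]^(−5/2)
r/z = 0/2.6 = 0; [1+(r/z)²]^(−5/2) = 1.
Δσ_z = 3×1660/(2π×2.6²) × 1 = 117.25 × 1 = 117.2 kPa

Δσ_z ≈ 117 kPa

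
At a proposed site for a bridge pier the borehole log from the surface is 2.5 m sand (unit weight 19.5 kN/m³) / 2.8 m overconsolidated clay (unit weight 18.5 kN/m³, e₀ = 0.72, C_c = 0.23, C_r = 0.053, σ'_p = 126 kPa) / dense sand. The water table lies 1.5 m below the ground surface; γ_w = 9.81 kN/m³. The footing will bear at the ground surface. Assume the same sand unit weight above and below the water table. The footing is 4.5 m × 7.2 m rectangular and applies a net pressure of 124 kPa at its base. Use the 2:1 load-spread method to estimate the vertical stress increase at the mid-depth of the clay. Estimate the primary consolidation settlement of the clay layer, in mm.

S_c ≈ 22.9 mm

Mid-depth of clay below the ground surface: z = 2.5 + 2.8/2 = 3.9 m.
Total vertical stress at mid-clay: σ_v = 19.5×2.5 + 18.5×1.4 = 74.65 kPa.
Pore pressure: u = 9.81×(3.9 − 1.5) = 23.544 kPa.
Initial effective stress: σ'_0 = σ_v − u = 74.65 − 23.544 = 51.106 kPa.
Stress increase at mid-clay by the 2:1 spreading method:
Δσ = qBL/((B+z)(L+z)) = 124×4.5×7.2/((4.5+3.9)(7.2+3.9)) = 43.089 kPa
Final effective stress: σ'_f = 51.106 + 43.089 = 94.195 kPa.
σ'_f = 94.195 ≤ σ'_p = 126 kPa, so the clay remains overconsolidated and only the recompression index applies:
S_c = C_r·H/(1+e₀)·log₁₀(σ'_f/σ'_0) = 0.053×2.8/1.72×log₁₀(94.195/51.106)
    = 0.086279 × 0.26556 = 0.02291 m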